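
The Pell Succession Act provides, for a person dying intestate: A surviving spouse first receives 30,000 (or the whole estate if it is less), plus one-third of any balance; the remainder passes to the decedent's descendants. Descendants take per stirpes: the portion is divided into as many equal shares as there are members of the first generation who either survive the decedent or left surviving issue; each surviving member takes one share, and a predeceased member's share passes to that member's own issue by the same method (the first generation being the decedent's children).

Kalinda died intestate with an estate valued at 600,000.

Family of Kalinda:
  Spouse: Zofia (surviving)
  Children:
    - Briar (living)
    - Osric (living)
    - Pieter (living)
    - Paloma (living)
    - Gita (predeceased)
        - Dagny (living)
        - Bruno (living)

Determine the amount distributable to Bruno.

Zofia first takes 30,000, leaving a balance of 570,000. Zofia then takes one-third of the balance (190,000), for a total of 220,000. The remaining 380,000 passes to the descendants.
The descendants' portion (380,000) is divided into 5 shares of 76,000: Briar, Osric, Pieter, and Paloma each take 76,000; Gita's 76,000 share passes to Gita's issue.
Gita's share (76,000) is divided into 2 shares of 38,000: Dagny and Bruno each take 38,000.

Bruno receives 38,000.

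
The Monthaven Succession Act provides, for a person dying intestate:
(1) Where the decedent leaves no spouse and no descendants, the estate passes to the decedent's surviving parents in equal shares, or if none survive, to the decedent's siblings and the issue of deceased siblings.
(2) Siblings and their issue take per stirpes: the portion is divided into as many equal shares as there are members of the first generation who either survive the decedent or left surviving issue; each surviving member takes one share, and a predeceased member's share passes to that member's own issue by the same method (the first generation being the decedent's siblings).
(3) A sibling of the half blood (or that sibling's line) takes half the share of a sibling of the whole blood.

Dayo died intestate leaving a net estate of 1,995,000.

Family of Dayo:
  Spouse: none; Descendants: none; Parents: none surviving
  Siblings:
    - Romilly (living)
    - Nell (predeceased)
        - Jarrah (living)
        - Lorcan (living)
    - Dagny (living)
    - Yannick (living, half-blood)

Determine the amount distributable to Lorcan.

Lorcan receives 285,000.

The entire 1,995,000 passes to the siblings and their issue.
Counting each half-blood sibling's line as half a unit, there are 7/2 units in 1,995,000, so one unit is 570,000. Whole-blood lines (Romilly, Nell, and Dagny) take 570,000 each; half-blood lines (Yannick) take 285,000 each.
Nell's share (570,000) is divided into 2 shares of 285,000: Jarrah and Lorcan each take 285,000.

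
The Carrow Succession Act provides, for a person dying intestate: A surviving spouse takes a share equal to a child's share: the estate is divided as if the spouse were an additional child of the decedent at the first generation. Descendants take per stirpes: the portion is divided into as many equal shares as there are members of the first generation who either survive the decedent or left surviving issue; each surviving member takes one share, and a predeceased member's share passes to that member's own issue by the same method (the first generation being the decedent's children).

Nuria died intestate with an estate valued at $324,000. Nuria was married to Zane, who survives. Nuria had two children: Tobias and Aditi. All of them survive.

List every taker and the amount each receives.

Zane: $108,000; Tobias: $108,000; Aditi: $108,000

The spouse counts as an additional share at the children's level, so there are 3 primary shares of $108,000. Zane takes one such share ($108,000).
The children's combined portion ($216,000) is divided into 2 shares of $108,000: Tobias and Aditi each take $108,000.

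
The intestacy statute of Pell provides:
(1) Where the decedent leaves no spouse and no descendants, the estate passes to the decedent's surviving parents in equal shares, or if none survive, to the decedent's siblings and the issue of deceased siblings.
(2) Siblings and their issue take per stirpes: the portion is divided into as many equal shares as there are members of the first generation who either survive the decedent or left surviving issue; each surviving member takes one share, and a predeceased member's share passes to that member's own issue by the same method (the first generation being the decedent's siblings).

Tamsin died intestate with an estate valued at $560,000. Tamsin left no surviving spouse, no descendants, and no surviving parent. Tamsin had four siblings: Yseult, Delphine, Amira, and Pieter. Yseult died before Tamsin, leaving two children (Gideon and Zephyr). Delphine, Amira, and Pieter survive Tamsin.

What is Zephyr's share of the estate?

Zephyr receives $70,000.

The entire $560,000 passes to the siblings and their issue.
That amount ($560,000) is divided into 4 shares of $140,000: Delphine, Amira, and Pieter each take $140,000; Yseult's $140,000 share passes to Yseult's issue.
Yseult's share ($140,000) is divided into 2 shares of $70,000: Gideon and Zephyr each take $70,000.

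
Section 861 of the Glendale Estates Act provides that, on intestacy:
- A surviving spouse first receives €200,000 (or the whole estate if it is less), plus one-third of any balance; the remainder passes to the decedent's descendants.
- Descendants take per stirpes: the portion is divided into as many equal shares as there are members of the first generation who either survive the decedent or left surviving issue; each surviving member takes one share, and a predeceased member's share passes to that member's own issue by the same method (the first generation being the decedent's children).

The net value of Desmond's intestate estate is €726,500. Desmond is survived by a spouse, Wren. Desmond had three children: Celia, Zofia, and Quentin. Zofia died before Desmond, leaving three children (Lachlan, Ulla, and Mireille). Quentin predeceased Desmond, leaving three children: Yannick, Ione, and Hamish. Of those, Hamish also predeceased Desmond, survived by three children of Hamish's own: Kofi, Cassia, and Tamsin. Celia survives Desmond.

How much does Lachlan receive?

Lachlan receives €39,000.

Wren first takes €200,000, leaving a balance of €526,500. Wren then takes one-third of the balance (€175,500), for a total of €375,500. The remaining €351,000 passes to the descendants.
The descendants' portion (€351,000) is divided into 3 shares of €117,000: Celia takes €117,000; Zofia's €117,000 share passes to Zofia's issue; Quentin's €117,000 share passes to Quentin's issue.
Zofia's share (€117,000) is divided into 3 shares of €39,000: Lachlan, Ulla, and Mireille each take €39,000.
Quentin's share (€117,000) is divided into 3 shares of €39,000: Yannick and Ione each take €39,000; Hamish's €39,000 share passes to Hamish's issue.
Hamish's share (€39,000) is divided into 3 shares of €13,000: Kofi, Cassia, and Tamsin each take €13,000.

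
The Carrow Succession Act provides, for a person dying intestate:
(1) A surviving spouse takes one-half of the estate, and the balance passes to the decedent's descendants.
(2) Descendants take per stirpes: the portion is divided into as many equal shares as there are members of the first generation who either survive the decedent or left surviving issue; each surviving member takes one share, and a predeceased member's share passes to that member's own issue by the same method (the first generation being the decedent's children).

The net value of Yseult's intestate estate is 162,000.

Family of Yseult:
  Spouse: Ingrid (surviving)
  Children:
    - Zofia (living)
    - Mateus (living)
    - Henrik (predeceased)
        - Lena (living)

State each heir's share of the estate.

Ingrid: 81,000; Zofia: 27,000; Mateus: 27,000; Lena: 27,000

Ingrid takes one-half of 162,000 = 81,000. The remaining 81,000 passes to the descendants.
The descendants' portion (81,000) is divided into 3 shares of 27,000: Zofia and Mateus each take 27,000; Henrik's 27,000 share passes to Henrik's issue.
Henrik's share (27,000) passes entirely to Lena.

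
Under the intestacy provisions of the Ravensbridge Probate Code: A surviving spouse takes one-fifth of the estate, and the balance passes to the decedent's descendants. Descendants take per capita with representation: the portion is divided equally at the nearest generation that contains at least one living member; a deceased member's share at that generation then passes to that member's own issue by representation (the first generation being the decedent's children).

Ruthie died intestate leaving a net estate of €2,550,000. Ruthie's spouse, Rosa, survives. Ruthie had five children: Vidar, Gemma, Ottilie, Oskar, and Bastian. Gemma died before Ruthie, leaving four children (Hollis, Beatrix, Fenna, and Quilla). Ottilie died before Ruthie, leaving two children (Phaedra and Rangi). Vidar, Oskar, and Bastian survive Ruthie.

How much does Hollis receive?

Hollis receives €102,000.

Rosa takes one-fifth of €2,550,000 = €510,000. The remaining €2,040,000 passes to the descendants.
The descendants' portion (€2,040,000) is divided into 5 shares of €408,000: Vidar, Oskar, and Bastian each take €408,000; Gemma's €408,000 share passes to Gemma's issue; Ottilie's €408,000 share passes to Ottilie's issue.
Gemma's share (€408,000) is divided into 4 shares of €102,000: Hollis, Beatrix, Fenna, and Quilla each take €102,000.
Ottilie's share (€408,000) is divided into 2 shares of €204,000: Phaedra and Rangi each take €204,000.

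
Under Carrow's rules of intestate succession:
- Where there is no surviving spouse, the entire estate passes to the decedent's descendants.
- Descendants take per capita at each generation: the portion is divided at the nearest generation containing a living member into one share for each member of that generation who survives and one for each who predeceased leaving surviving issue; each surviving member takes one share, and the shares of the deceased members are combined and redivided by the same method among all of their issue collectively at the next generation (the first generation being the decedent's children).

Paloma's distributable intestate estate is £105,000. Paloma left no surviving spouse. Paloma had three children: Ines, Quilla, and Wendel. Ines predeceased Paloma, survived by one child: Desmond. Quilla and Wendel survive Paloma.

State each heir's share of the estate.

Desmond: £35,000; Quilla: £35,000; Wendel: £35,000

The entire £105,000 passes to the descendants.
That amount (£105,000) is divided at the children's generation into 3 shares of £35,000. Quilla and Wendel each take £35,000. The remaining share for the deceased Ines (£35,000) is carried to the next generation.
That pool (£35,000) passes entirely to Desmond, the sole taker at the grandchildren's generation.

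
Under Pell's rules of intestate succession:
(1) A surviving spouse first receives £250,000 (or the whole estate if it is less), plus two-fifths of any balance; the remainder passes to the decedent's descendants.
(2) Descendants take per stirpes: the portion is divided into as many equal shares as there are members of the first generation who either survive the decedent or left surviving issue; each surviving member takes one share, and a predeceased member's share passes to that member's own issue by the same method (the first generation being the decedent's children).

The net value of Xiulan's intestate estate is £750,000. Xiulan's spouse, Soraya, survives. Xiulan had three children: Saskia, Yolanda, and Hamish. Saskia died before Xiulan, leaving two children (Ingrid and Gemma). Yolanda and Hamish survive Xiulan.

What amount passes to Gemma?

Soraya first takes £250,000, leaving a balance of £500,000. Soraya then takes two-fifths of the balance (£200,000), for a total of £450,000. The remaining £300,000 passes to the descendants.
The descendants' portion (£300,000) is divided into 3 shares of £100,000: Yolanda and Hamish each take £100,000; Saskia's £100,000 share passes to Saskia's issue.
Saskia's share (£100,000) is divided into 2 shares of £50,000: Ingrid and Gemma each take £50,000.

Gemma receives £50,000.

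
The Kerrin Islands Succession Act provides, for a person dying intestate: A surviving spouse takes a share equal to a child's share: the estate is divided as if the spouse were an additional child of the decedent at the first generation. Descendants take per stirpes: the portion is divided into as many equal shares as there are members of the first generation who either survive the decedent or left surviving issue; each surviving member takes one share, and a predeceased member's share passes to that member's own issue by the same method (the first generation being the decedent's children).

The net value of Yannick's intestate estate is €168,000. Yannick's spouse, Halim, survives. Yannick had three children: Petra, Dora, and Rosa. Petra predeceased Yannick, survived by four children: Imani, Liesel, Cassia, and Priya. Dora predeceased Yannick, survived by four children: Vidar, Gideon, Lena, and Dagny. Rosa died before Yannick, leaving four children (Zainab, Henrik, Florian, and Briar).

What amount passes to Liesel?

Liesel receives €10,500.

The spouse counts as an additional share at the children's level, so there are 4 primary shares of €42,000. Halim takes one such share (€42,000).
The children's combined portion (€126,000) is divided into 3 shares of €42,000: Petra's €42,000 share passes to Petra's issue; Dora's €42,000 share passes to Dora's issue; Rosa's €42,000 share passes to Rosa's issue.
Petra's share (€42,000) is divided into 4 shares of €10,500: Imani, Liesel, Cassia, and Priya each take €10,500.
Dora's share (€42,000) is divided into 4 shares of €10,500: Vidar, Gideon, Lena, and Dagny each take €10,500.
Rosa's share (€42,000) is divided into 4 shares of €10,500: Zainab, Henrik, Florian, and Briar each take €10,500.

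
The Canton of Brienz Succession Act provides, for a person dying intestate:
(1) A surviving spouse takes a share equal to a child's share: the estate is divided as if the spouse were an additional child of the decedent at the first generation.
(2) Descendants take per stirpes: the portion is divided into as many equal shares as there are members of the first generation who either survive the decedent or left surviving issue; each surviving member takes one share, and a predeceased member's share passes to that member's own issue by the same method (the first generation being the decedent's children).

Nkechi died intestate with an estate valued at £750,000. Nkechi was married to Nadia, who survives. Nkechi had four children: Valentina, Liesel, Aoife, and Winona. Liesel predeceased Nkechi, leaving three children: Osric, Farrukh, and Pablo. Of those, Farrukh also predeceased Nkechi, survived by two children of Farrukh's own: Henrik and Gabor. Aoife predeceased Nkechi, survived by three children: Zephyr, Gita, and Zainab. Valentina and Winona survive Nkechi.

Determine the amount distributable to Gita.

Gita receives £50,000.

The spouse counts as an additional share at the children's level, so there are 5 primary shares of £150,000. Nadia takes one such share (£150,000).
The children's combined portion (£600,000) is divided into 4 shares of £150,000: Valentina and Winona each take £150,000; Liesel's £150,000 share passes to Liesel's issue; Aoife's £150,000 share passes to Aoife's issue.
Liesel's share (£150,000) is divided into 3 shares of £50,000: Osric and Pablo each take £50,000; Farrukh's £50,000 share passes to Farrukh's issue.
Farrukh's share (£50,000) is divided into 2 shares of £25,000: Henrik and Gabor each take £25,000.
Aoife's share (£150,000) is divided into 3 shares of £50,000: Zephyr, Gita, and Zainab each take £50,000.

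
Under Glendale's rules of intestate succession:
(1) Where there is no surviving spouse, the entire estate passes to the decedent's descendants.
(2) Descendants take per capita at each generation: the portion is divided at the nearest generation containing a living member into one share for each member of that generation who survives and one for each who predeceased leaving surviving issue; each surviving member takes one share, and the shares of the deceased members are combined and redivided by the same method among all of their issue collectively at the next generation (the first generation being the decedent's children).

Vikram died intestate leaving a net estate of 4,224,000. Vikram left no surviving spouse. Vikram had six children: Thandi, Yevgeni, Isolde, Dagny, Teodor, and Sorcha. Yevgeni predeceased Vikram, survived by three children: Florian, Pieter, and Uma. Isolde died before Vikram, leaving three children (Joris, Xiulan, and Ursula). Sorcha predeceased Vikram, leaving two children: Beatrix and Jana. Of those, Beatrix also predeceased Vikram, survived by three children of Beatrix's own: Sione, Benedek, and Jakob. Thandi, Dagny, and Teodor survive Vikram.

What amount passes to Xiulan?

Xiulan receives 264,000.

The entire 4,224,000 passes to the descendants.
That amount (4,224,000) is divided at the children's generation into 6 shares of 704,000. Thandi, Dagny, and Teodor each take 704,000. The 3 shares of the deceased (Yevgeni, Isolde, and Sorcha) are combined into a pool of 2,112,000.
That pool (2,112,000) is divided at the grandchildren's generation into 8 shares of 264,000. Florian, Pieter, Uma, Joris, Xiulan, Ursula, and Jana each take 264,000. The remaining share for the deceased Beatrix (264,000) is carried to the next generation.
That pool (264,000) is divided at the great-grandchildren's generation equally among Sione, Benedek, and Jakob: 88,000 each.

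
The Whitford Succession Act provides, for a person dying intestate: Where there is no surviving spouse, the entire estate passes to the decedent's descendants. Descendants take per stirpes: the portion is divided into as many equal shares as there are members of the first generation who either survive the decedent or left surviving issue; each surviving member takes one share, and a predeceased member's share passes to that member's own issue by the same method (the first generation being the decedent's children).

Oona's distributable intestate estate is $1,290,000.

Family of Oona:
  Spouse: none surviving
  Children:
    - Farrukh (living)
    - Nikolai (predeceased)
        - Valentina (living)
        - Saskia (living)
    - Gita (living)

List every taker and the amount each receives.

The entire $1,290,000 passes to the descendants.
That amount ($1,290,000) is divided into 3 shares of $430,000: Farrukh and Gita each take $430,000; Nikolai's $430,000 share passes to Nikolai's issue.
Nikolai's share ($430,000) is divided into 2 shares of $215,000: Valentina and Saskia each take $215,000.

Farrukh: $430,000; Valentina: $215,000; Saskia: $215,000; Gita: $430,000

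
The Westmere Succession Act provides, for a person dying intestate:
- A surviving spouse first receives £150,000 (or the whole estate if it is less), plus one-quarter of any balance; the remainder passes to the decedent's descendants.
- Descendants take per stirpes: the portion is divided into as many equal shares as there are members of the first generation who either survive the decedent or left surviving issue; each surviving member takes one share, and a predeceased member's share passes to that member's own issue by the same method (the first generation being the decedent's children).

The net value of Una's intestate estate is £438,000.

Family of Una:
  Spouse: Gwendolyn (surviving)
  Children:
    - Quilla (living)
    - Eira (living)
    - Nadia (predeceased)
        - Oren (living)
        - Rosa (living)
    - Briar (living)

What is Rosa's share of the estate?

Gwendolyn first takes £150,000, leaving a balance of £288,000. Gwendolyn then takes one-quarter of the balance (£72,000), for a total of £222,000. The remaining £216,000 passes to the descendants.
The descendants' portion (£216,000) is divided into 4 shares of £54,000: Quilla, Eira, and Briar each take £54,000; Nadia's £54,000 share passes to Nadia's issue.
Nadia's share (£54,000) is divided into 2 shares of £27,000: Oren and Rosa each take £27,000.

Rosa receives £27,000.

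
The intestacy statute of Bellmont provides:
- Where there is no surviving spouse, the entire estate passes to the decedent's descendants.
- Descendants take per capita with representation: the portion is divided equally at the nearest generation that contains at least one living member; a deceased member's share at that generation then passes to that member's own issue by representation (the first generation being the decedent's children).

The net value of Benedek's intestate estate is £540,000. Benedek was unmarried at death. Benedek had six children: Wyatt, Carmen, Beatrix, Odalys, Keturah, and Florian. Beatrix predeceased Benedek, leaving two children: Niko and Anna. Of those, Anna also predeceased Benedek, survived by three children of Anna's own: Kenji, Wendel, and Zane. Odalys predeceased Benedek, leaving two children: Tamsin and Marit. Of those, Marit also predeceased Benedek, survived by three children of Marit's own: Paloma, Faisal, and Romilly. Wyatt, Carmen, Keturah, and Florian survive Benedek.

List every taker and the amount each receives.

The entire £540,000 passes to the descendants.
That amount (£540,000) is divided into 6 shares of £90,000: Wyatt, Carmen, Keturah, and Florian each take £90,000; Beatrix's £90,000 share passes to Beatrix's issue; Odalys's £90,000 share passes to Odalys's issue.
Beatrix's share (£90,000) is divided into 2 shares of £45,000: Niko takes £45,000; Anna's £45,000 share passes to Anna's issue.
Anna's share (£45,000) is divided into 3 shares of £15,000: Kenji, Wendel, and Zane each take £15,000.
Odalys's share (£90,000) is divided into 2 shares of £45,000: Tamsin takes £45,000; Marit's £45,000 share passes to Marit's issue.
Marit's share (£45,000) is divided into 3 shares of £15,000: Paloma, Faisal, and Romilly each take £15,000.

Wyatt: £90,000; Carmen: £90,000; Niko: £45,000; Kenji: £15,000; Wendel: £15,000; Zane: £15,000; Tamsin: £45,000; Paloma: £15,000; Faisal: £15,000; Romilly: £15,000; Keturah: £90,000; Florian: £90,000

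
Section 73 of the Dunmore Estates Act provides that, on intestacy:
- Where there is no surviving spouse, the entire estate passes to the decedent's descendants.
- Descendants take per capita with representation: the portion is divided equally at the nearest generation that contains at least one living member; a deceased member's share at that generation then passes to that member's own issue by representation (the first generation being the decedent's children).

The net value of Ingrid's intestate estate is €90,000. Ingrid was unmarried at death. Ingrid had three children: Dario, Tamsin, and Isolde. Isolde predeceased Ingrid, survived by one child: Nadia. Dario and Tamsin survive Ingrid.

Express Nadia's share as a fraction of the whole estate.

The entire €90,000 passes to the descendants.
That amount (€90,000) is divided into 3 shares of €30,000: Dario and Tamsin each take €30,000; Isolde's €30,000 share passes to Isolde's issue.
Isolde's share (€30,000) passes entirely to Nadia.

Nadia receives 1/3 of the estate.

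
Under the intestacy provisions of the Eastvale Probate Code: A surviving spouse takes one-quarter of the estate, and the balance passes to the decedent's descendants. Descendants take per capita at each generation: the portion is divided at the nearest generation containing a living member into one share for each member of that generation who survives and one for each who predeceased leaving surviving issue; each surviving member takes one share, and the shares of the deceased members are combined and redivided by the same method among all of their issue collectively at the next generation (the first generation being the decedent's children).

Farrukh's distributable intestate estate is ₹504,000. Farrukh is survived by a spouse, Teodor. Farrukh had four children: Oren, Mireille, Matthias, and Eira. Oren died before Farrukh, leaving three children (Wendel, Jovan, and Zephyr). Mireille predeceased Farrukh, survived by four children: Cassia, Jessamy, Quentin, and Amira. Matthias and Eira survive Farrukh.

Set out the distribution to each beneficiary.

Teodor takes one-quarter of ₹504,000 = ₹126,000. The remaining ₹378,000 passes to the descendants.
The descendants' portion (₹378,000) is divided at the children's generation into 4 shares of ₹94,500. Matthias and Eira each take ₹94,500. The 2 shares of the deceased (Oren and Mireille) are combined into a pool of ₹189,000.
That pool (₹189,000) is divided at the grandchildren's generation equally among Wendel, Jovan, Zephyr, Cassia, Jessamy, Quentin, and Amira: ₹27,000 each.

Teodor: ₹126,000; Wendel: ₹27,000; Jovan: ₹27,000; Zephyr: ₹27,000; Cassia: ₹27,000; Jessamy: ₹27,000; Quentin: ₹27,000; Amira: ₹27,000; Matthias: ₹94,500; Eira: ₹94,500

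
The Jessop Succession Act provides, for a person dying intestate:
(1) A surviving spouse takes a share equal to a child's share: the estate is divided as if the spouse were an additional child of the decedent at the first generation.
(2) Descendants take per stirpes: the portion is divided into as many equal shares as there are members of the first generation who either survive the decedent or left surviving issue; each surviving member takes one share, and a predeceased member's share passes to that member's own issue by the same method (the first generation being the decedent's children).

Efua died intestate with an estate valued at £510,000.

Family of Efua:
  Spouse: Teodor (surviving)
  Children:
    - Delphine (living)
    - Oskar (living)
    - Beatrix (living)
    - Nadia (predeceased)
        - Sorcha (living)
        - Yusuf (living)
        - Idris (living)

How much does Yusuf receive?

The spouse counts as an additional share at the children's level, so there are 5 primary shares of £102,000. Teodor takes one such share (£102,000).
The children's combined portion (£408,000) is divided into 4 shares of £102,000: Delphine, Oskar, and Beatrix each take £102,000; Nadia's £102,000 share passes to Nadia's issue.
Nadia's share (£102,000) is divided into 3 shares of £34,000: Sorcha, Yusuf, and Idris each take £34,000.

Yusuf receives £34,000.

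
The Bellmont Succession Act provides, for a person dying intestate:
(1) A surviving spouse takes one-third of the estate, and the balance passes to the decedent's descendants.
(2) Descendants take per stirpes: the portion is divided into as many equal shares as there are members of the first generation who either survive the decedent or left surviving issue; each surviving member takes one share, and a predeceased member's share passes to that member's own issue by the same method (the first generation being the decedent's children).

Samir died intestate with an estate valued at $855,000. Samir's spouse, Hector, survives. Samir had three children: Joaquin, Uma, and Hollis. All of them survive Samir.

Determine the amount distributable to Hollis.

Hector takes one-third of $855,000 = $285,000. The remaining $570,000 passes to the descendants.
The descendants' portion ($570,000) is divided into 3 shares of $190,000: Joaquin, Uma, and Hollis each take $190,000.

Hollis receives $190,000.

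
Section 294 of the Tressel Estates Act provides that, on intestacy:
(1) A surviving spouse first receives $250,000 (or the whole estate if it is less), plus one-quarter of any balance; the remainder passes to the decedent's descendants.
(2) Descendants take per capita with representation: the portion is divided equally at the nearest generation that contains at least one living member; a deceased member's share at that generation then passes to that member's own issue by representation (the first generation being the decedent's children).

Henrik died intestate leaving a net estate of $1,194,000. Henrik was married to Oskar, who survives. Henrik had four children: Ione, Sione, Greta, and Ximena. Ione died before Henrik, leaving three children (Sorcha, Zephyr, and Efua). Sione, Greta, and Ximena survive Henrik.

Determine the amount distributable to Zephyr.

Zephyr receives $59,000.

Oskar first takes $250,000, leaving a balance of $944,000. Oskar then takes one-quarter of the balance ($236,000), for a total of $486,000. The remaining $708,000 passes to the descendants.
The descendants' portion ($708,000) is divided into 4 shares of $177,000: Sione, Greta, and Ximena each take $177,000; Ione's $177,000 share passes to Ione's issue.
Ione's share ($177,000) is divided into 3 shares of $59,000: Sorcha, Zephyr, and Efua each take $59,000.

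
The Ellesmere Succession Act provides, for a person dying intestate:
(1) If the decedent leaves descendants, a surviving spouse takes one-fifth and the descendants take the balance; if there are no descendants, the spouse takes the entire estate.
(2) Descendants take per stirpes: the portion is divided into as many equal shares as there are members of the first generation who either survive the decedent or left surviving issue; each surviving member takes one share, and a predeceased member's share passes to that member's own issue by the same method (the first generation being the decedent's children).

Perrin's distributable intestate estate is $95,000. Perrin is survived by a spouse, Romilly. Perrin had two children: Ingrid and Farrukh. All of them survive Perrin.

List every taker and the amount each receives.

Romilly takes one-fifth of $95,000 = $19,000. The remaining $76,000 passes to the descendants.
The descendants' portion ($76,000) is divided into 2 shares of $38,000: Ingrid and Farrukh each take $38,000.

Romilly: $19,000; Ingrid: $38,000; Farrukh: $38,000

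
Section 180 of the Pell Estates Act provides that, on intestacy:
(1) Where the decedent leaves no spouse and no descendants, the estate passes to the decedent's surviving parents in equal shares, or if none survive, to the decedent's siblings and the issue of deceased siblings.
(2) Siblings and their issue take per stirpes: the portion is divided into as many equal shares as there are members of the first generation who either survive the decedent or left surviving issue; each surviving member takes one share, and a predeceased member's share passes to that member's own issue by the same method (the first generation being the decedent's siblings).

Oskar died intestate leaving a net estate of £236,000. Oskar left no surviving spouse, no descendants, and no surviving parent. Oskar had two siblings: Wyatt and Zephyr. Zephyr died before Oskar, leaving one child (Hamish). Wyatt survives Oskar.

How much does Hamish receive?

Hamish receives £118,000.

The entire £236,000 passes to the siblings and their issue.
That amount (£236,000) is divided into 2 shares of £118,000: Wyatt takes £118,000; Zephyr's £118,000 share passes to Zephyr's issue.
Zephyr's share (£118,000) passes entirely to Hamish.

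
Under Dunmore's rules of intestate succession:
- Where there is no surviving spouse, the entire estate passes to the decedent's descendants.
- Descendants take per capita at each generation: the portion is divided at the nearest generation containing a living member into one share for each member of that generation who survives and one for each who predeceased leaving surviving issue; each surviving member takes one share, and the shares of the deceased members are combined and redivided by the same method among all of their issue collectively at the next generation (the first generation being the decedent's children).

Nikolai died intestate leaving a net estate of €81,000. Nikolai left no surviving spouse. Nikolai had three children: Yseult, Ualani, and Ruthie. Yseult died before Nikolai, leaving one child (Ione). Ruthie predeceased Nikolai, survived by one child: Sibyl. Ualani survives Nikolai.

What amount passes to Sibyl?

The entire €81,000 passes to the descendants.
That amount (€81,000) is divided at the children's generation into 3 shares of €27,000. Ualani takes €27,000. The 2 shares of the deceased (Yseult and Ruthie) are combined into a pool of €54,000.
That pool (€54,000) is divided at the grandchildren's generation equally among Ione and Sibyl: €27,000 each.

Sibyl receives €27,000.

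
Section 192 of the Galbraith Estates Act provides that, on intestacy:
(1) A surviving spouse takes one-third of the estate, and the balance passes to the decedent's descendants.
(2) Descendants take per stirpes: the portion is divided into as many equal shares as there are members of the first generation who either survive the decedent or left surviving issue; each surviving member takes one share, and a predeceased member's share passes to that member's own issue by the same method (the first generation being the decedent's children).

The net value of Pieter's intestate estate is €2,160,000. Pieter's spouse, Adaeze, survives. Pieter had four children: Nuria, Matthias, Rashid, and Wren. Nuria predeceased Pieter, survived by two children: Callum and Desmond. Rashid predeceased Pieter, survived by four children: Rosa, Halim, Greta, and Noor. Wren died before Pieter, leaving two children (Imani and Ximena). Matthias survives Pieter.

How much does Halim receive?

Adaeze takes one-third of €2,160,000 = €720,000. The remaining €1,440,000 passes to the descendants.
The descendants' portion (€1,440,000) is divided into 4 shares of €360,000: Matthias takes €360,000; Nuria's €360,000 share passes to Nuria's issue; Rashid's €360,000 share passes to Rashid's issue; Wren's €360,000 share passes to Wren's issue.
Nuria's share (€360,000) is divided into 2 shares of €180,000: Callum and Desmond each take €180,000.
Rashid's share (€360,000) is divided into 4 shares of €90,000: Rosa, Halim, Greta, and Noor each take €90,000.
Wren's share (€360,000) is divided into 2 shares of €180,000: Imani and Ximena each take €180,000.

Halim receives €90,000.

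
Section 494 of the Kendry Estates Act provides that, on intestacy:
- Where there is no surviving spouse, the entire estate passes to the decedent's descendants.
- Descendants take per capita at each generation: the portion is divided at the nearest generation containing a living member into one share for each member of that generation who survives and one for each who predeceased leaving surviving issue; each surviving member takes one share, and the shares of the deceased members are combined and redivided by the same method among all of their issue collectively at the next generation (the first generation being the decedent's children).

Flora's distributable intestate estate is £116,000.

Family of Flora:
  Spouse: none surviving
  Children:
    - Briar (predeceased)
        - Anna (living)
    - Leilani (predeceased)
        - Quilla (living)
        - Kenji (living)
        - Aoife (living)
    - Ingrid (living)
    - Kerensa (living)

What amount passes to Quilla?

The entire £116,000 passes to the descendants.
That amount (£116,000) is divided at the children's generation into 4 shares of £29,000. Ingrid and Kerensa each take £29,000. The 2 shares of the deceased (Briar and Leilani) are combined into a pool of £58,000.
That pool (£58,000) is divided at the grandchildren's generation equally among Anna, Quilla, Kenji, and Aoife: £14,500 each.

Quilla receives £14,500.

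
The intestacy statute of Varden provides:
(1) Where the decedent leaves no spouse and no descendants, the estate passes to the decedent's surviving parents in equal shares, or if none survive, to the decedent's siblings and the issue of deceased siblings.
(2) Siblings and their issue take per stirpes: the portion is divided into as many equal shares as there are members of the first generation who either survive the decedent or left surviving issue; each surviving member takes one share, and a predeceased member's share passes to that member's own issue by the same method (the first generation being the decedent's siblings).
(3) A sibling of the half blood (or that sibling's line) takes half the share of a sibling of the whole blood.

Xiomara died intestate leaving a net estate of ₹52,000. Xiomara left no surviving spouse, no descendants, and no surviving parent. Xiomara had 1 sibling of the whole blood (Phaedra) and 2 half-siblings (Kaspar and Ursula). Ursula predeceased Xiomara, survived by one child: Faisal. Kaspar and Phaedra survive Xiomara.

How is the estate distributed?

Kaspar: ₹13,000; Phaedra: ₹26,000; Faisal: ₹13,000

The entire ₹52,000 passes to the siblings and their issue.
Counting each half-blood sibling's line as half a unit, there are 2 units in ₹52,000, so one unit is ₹26,000. Whole-blood lines (Phaedra) take ₹26,000 each; half-blood lines (Kaspar and Ursula) take ₹13,000 each.
Ursula's share (₹13,000) passes entirely to Faisal.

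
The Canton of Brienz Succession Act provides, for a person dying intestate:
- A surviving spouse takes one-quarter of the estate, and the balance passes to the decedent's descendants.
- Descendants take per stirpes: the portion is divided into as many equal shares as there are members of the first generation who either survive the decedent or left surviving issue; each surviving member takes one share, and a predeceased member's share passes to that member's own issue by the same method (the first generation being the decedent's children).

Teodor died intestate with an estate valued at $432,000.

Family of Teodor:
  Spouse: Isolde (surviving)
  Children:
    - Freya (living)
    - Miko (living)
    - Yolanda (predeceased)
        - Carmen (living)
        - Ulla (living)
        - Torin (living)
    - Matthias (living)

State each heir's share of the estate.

Isolde takes one-quarter of $432,000 = $108,000. The remaining $324,000 passes to the descendants.
The descendants' portion ($324,000) is divided into 4 shares of $81,000: Freya, Miko, and Matthias each take $81,000; Yolanda's $81,000 share passes to Yolanda's issue.
Yolanda's share ($81,000) is divided into 3 shares of $27,000: Carmen, Ulla, and Torin each take $27,000.

Isolde: $108,000; Freya: $81,000; Miko: $81,000; Carmen: $27,000; Ulla: $27,000; Torin: $27,000; Matthias: $81,000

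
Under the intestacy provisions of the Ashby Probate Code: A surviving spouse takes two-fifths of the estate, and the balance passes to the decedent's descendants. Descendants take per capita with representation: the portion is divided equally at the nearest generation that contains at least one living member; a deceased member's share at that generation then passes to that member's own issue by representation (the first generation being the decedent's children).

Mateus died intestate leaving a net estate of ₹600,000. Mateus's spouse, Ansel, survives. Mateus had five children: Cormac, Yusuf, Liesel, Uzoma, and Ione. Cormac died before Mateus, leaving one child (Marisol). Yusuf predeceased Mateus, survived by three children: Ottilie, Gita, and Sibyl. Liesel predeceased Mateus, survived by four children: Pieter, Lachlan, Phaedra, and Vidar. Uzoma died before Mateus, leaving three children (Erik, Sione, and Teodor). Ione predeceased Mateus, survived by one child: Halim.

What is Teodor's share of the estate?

Teodor receives ₹30,000.

Ansel takes two-fifths of ₹600,000 = ₹240,000. The remaining ₹360,000 passes to the descendants.
No child survives, so the initial division is made at the grandchildren's generation.
The descendants' portion (₹360,000) is divided into 12 shares of ₹30,000: Marisol, Ottilie, Gita, Sibyl, Pieter, Lachlan, Phaedra, Vidar, Erik, Sione, Teodor, and Halim each take ₹30,000.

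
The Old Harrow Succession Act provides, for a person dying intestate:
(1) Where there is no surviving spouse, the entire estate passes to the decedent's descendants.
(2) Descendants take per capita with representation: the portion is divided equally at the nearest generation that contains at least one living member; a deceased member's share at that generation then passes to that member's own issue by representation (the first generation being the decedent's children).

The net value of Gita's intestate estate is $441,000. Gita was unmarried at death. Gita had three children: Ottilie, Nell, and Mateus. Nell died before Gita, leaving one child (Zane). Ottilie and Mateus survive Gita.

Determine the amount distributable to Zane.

Zane receives $147,000.

The entire $441,000 passes to the descendants.
That amount ($441,000) is divided into 3 shares of $147,000: Ottilie and Mateus each take $147,000; Nell's $147,000 share passes to Nell's issue.
Nell's share ($147,000) passes entirely to Zane.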